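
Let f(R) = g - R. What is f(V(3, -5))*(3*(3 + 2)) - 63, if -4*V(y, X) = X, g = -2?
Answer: -447/4 ≈ -111.75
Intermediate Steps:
V(y, X) = -X/4
f(R) = -2 - R
f(V(3, -5))*(3*(3 + 2)) - 63 = (-2 - (-1)*(-5)/4)*(3*(3 + 2)) - 63 = (-2 - 1*5/4)*(3*5) - 63 = (-2 - 5/4)*15 - 63 = -13/4*15 - 63 = -195/4 - 63 = -447/4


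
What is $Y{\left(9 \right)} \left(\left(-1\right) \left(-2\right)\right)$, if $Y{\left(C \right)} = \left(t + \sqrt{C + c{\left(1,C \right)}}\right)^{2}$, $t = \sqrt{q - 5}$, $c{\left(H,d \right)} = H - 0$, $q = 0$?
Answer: $10 + 20 i \sqrt{2} \approx 10.0 + 28.284 i$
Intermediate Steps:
$c{\left(H,d \right)} = H$ ($c{\left(H,d \right)} = H + 0 = H$)
$t = i \sqrt{5}$ ($t = \sqrt{0 - 5} = \sqrt{-5} = i \sqrt{5} \approx 2.2361 i$)
$Y{\left(C \right)} = \left(\sqrt{1 + C} + i \sqrt{5}\right)^{2}$ ($Y{\left(C \right)} = \left(i \sqrt{5} + \sqrt{C + 1}\right)^{2} = \left(i \sqrt{5} + \sqrt{1 + C}\right)^{2} = \left(\sqrt{1 + C} + i \sqrt{5}\right)^{2}$)
$Y{\left(9 \right)} \left(\left(-1\right) \left(-2\right)\right) = \left(\sqrt{1 + 9} + i \sqrt{5}\right)^{2} \left(\left(-1\right) \left(-2\right)\right) = \left(\sqrt{10} + i \sqrt{5}\right)^{2} \cdot 2 = 2 \left(\sqrt{10} + i \sqrt{5}\right)^{2}$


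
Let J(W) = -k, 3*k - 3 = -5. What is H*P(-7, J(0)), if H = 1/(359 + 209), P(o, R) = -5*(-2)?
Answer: 5/284 ≈ 0.017606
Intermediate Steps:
k = -⅔ (k = 1 + (⅓)*(-5) = 1 - 5/3 = -⅔ ≈ -0.66667)
J(W) = ⅔ (J(W) = -1*(-⅔) = ⅔)
P(o, R) = 10
H = 1/568 ≈ 0.0017606
H*P(-7, J(0)) = (1/568)*10 = 5/284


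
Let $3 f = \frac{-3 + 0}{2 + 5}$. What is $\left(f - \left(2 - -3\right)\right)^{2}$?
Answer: $\frac{1296}{49} \approx 26.449$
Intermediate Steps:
$f = - \frac{1}{7}$ ($f = \frac{\left(-3 + 0\right) \frac{1}{2 + 5}}{3} = \frac{\left(-3\right) \frac{1}{7}}{3} = \frac{1}{3} \left(- \frac{3}{7}\right) = - \frac{1}{7} \approx -0.14286$)
$\left(f - \left(2 - -3\right)\right)^{2} = \left(- \frac{1}{7} - \left(2 - -3\right)\right)^{2} = \left(- \frac{1}{7} - \left(2 + 3\right)\right)^{2} = \left(- \frac{1}{7} - 5\right)^{2} = \left(- \frac{36}{7}\right)^{2} = \frac{1296}{49}$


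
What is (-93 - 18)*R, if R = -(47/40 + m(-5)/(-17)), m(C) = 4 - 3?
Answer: 84249/680 ≈ 123.90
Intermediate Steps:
m(C) = 1
R = -759/680 (R = -(47/40 + 1/(-17)) = -(47*(1/40) + 1*(-1/17)) = -(47/40 - 1/17) = -1*759/680 = -759/680 ≈ -1.1162)
(-93 - 18)*R = (-93 - 18)*(-759/680) = -111*(-759/680) = 84249/680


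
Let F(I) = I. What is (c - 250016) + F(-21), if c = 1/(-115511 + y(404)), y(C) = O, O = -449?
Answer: -28994290521/115960 ≈ -2.5004e+5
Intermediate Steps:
y(C) = -449
c = -1/115960 (c = 1/(-115511 - 449) = 1/(-115960) = -1/115960 ≈ -8.6237e-6)
(c - 250016) + F(-21) = (-1/115960 - 250016) - 21 = -28991855361/115960 - 21 = -28994290521/115960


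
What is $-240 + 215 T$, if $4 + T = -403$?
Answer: $-87745$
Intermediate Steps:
$T = -407$ ($T = -4 - 403 = -407$)
$-240 + 215 T = -240 + 215 \left(-407\right) = -240 - 87505 = -87745$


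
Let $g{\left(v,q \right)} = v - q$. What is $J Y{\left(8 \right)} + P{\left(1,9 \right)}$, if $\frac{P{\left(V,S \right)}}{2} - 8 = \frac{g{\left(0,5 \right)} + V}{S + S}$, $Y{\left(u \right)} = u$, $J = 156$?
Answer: $\frac{11372}{9} \approx 1263.6$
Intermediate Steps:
$P{\left(V,S \right)} = 16 + \frac{-5 + V}{S}$ ($P{\left(V,S \right)} = 16 + 2 \frac{\left(0 - 5\right) + V}{S + S} = 16 + 2 \frac{\left(0 - 5\right) + V}{2 S} = 16 + 2 \left(-5 + V\right) \frac{1}{2 S} = 16 + 2 \frac{-5 + V}{2 S} = 16 + \frac{-5 + V}{S}$)
$J Y{\left(8 \right)} + P{\left(1,9 \right)} = 156 \cdot 8 + \frac{-5 + 1 + 16 \cdot 9}{9} = 1248 + \frac{-5 + 1 + 144}{9} = 1248 + \frac{1}{9} \cdot 140 = 1248 + \frac{140}{9} = \frac{11372}{9}$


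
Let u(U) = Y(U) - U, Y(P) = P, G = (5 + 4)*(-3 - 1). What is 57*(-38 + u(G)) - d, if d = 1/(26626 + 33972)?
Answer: -131255269/60598 ≈ -2166.0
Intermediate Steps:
G = -36 (G = 9*(-4) = -36)
u(U) = 0 (u(U) = U - U = 0)
d = 1/60598 ≈ 1.6502e-5
57*(-38 + u(G)) - d = 57*(-38 + 0) - 1*1/60598 = 57*(-38) - 1/60598 = -2166 - 1/60598 = -131255269/60598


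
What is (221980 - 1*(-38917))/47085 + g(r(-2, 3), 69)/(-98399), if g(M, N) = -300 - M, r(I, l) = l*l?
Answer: 25686553168/4633116915 ≈ 5.5441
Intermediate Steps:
r(I, l) = l**2
(221980 - 1*(-38917))/47085 + g(r(-2, 3), 69)/(-98399) = (221980 - 1*(-38917))/47085 + (-300 - 1*3**2)/(-98399) = (221980 + 38917)*(1/47085) + (-300 - 1*9)*(-1/98399) = 260897*(1/47085) + (-300 - 9)*(-1/98399) = 260897/47085 - 309*(-1/98399) = 260897/47085 + 309/98399 = 25686553168/4633116915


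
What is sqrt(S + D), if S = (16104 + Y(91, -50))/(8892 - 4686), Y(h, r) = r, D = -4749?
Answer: 4*I*sqrt(1311630585)/2103 ≈ 68.885*I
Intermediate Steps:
S = 8027/2103 (S = (16104 - 50)/(8892 - 4686) = 16054/4206 = 16054*(1/4206) = 8027/2103 ≈ 3.8169)
sqrt(S + D) = sqrt(8027/2103 - 4749) = sqrt(-9979120/2103) = 4*I*sqrt(1311630585)/2103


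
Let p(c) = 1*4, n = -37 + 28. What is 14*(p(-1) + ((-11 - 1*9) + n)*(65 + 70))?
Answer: -54754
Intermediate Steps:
n = -9
p(c) = 4
14*(p(-1) + ((-11 - 1*9) + n)*(65 + 70)) = 14*(4 + ((-11 - 1*9) - 9)*(65 + 70)) = 14*(4 + ((-11 - 9) - 9)*135) = 14*(4 + (-20 - 9)*135) = 14*(4 - 29*135) = 14*(4 - 3915) = 14*(-3911) = -54754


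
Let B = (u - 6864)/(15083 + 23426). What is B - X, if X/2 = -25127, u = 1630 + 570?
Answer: 1935226622/38509 ≈ 50254.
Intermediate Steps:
u = 2200
B = -4664/38509 (B = (2200 - 6864)/(15083 + 23426) = -4664/38509 ≈ -0.12111)
X = -50254 (X = 2*(-25127) = -50254)
B - X = -4664/38509 - 1*(-50254) = -4664/38509 + 50254 = 1935226622/38509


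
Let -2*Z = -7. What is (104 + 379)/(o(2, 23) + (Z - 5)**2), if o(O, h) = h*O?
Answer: 1932/193 ≈ 10.010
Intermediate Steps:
Z = 7/2 (Z = -1/2*(-7) = 7/2 ≈ 3.5000)
o(O, h) = O*h
(104 + 379)/(o(2, 23) + (Z - 5)**2) = (104 + 379)/(2*23 + (7/2 - 5)**2) = 483/(46 + (-3/2)**2) = 483/(46 + 9/4) = 483/(193/4) = 483*(4/193) = 1932/193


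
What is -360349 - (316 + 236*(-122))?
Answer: -331873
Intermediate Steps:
-360349 - (316 + 236*(-122)) = -360349 - (316 - 28792) = -360349 - 1*(-28476) = -360349 + 28476 = -331873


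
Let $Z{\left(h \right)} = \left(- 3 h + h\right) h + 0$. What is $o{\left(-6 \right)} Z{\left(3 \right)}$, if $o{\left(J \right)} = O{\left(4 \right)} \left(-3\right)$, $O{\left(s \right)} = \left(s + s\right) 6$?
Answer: $2592$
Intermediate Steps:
$O{\left(s \right)} = 12 s$ ($O{\left(s \right)} = 2 s 6 = 12 s$)
$o{\left(J \right)} = -144$ ($o{\left(J \right)} = 12 \cdot 4 \left(-3\right) = 48 \left(-3\right) = -144$)
$Z{\left(h \right)} = - 2 h^{2}$ ($Z{\left(h \right)} = - 2 h h + 0 = - 2 h^{2} + 0 = - 2 h^{2}$)
$o{\left(-6 \right)} Z{\left(3 \right)} = - 144 \left(- 2 \cdot 3^{2}\right) = - 144 \left(\left(-2\right) 9\right) = \left(-144\right) \left(-18\right) = 2592$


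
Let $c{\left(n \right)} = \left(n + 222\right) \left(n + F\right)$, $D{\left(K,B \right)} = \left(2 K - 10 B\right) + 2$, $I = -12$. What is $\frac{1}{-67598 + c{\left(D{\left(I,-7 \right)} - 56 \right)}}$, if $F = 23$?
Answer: $- \frac{1}{64388} \approx -1.5531 \cdot 10^{-5}$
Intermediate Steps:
$D{\left(K,B \right)} = 2 - 10 B + 2 K$ ($D{\left(K,B \right)} = \left(- 10 B + 2 K\right) + 2 = 2 - 10 B + 2 K$)
$c{\left(n \right)} = \left(23 + n\right) \left(222 + n\right)$ ($c{\left(n \right)} = \left(n + 222\right) \left(n + 23\right) = \left(222 + n\right) \left(23 + n\right) = \left(23 + n\right) \left(222 + n\right)$)
$\frac{1}{-67598 + c{\left(D{\left(I,-7 \right)} - 56 \right)}} = \frac{1}{-67598 + \left(5106 + \left(\left(2 - -70 + 2 \left(-12\right)\right) - 56\right)^{2} + 245 \left(\left(2 - -70 + 2 \left(-12\right)\right) - 56\right)\right)} = \frac{1}{-67598 + \left(5106 + \left(\left(2 + 70 - 24\right) - 56\right)^{2} + 245 \left(\left(2 + 70 - 24\right) - 56\right)\right)} = \frac{1}{-67598 + \left(5106 + \left(48 - 56\right)^{2} + 245 \left(48 - 56\right)\right)} = \frac{1}{-67598 + \left(5106 + \left(-8\right)^{2} + 245 \left(-8\right)\right)} = \frac{1}{-67598 + \left(5106 + 64 - 1960\right)} = \frac{1}{-67598 + 3210} = \frac{1}{-64388} = - \frac{1}{64388}$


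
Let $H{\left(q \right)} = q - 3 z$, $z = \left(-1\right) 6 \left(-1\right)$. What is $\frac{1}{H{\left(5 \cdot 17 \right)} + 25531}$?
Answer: $\frac{1}{25598} \approx 3.9066 \cdot 10^{-5}$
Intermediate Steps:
$z = 6$ ($z = \left(-6\right) \left(-1\right) = 6$)
$H{\left(q \right)} = -18 + q$ ($H{\left(q \right)} = q - 18 = -18 + q$)
$\frac{1}{H{\left(5 \cdot 17 \right)} + 25531} = \frac{1}{\left(-18 + 5 \cdot 17\right) + 25531} = \frac{1}{\left(-18 + 85\right) + 25531} = \frac{1}{67 + 25531} = \frac{1}{25598}$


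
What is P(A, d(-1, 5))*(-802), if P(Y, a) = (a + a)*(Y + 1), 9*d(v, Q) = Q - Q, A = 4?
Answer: 0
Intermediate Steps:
d(v, Q) = 0 (d(v, Q) = (Q - Q)/9 = (⅑)*0 = 0)
P(Y, a) = 2*a*(1 + Y) (P(Y, a) = (2*a)*(1 + Y) = 2*a*(1 + Y))
P(A, d(-1, 5))*(-802) = (2*0*(1 + 4))*(-802) = (2*0*5)*(-802) = 0*(-802) = 0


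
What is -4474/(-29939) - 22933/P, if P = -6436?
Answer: 715385751/192687404 ≈ 3.7127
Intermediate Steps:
-4474/(-29939) - 22933/P = -4474/(-29939) - 22933/(-6436) = -4474*(-1/29939) - 22933*(-1/6436) = 4474/29939 + 22933/6436 = 715385751/192687404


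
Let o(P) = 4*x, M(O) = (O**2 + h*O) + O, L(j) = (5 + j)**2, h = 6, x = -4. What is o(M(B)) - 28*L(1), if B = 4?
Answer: -1024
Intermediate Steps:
M(O) = O**2 + 7*O (M(O) = (O**2 + 6*O) + O = O**2 + 7*O)
o(P) = -16 (o(P) = 4*(-4) = -16)
o(M(B)) - 28*L(1) = -16 - 28*(5 + 1)**2 = -16 - 28*6**2 = -16 - 28*36 = -16 - 1008 = -1024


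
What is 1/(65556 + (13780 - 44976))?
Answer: 1/34360 ≈ 2.9104e-5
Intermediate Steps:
1/(65556 + (13780 - 44976)) = 1/(65556 - 31196) = 1/34360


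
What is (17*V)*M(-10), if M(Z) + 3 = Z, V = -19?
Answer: 4199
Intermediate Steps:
M(Z) = -3 + Z
(17*V)*M(-10) = (17*(-19))*(-3 - 10) = -323*(-13) = 4199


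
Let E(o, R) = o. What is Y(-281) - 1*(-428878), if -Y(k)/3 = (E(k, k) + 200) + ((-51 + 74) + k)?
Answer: 429895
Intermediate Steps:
Y(k) = -669 - 6*k (Y(k) = -3*((k + 200) + ((-51 + 74) + k)) = -3*((200 + k) + (23 + k)) = -3*(223 + 2*k) = -669 - 6*k)
Y(-281) - 1*(-428878) = (-669 - 6*(-281)) - 1*(-428878) = (-669 + 1686) + 428878 = 1017 + 428878 = 429895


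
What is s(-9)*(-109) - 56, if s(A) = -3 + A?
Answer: 1252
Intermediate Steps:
s(-9)*(-109) - 56 = (-3 - 9)*(-109) - 56 = -12*(-109) - 56 = 1308 - 56 = 1252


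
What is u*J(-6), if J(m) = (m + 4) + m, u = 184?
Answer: -1472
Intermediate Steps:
J(m) = 4 + 2*m (J(m) = (4 + m) + m = 4 + 2*m)
u*J(-6) = 184*(4 + 2*(-6)) = 184*(4 - 12) = 184*(-8) = -1472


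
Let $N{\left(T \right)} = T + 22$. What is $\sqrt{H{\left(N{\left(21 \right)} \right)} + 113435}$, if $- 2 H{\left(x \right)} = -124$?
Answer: $\sqrt{113497} \approx 336.89$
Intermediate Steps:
$N{\left(T \right)} = 22 + T$
$H{\left(x \right)} = 62$ ($H{\left(x \right)} = \left(- \frac{1}{2}\right) \left(-124\right) = 62$)
$\sqrt{H{\left(N{\left(21 \right)} \right)} + 113435} = \sqrt{62 + 113435} = \sqrt{113497}$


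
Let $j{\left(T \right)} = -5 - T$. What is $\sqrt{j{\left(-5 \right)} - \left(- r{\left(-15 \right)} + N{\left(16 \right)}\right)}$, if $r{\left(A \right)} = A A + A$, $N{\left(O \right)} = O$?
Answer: $\sqrt{194} \approx 13.928$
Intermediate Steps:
$r{\left(A \right)} = A + A^{2}$ ($r{\left(A \right)} = A^{2} + A = A + A^{2}$)
$\sqrt{j{\left(-5 \right)} - \left(- r{\left(-15 \right)} + N{\left(16 \right)}\right)} = \sqrt{\left(-5 - -5\right) - \left(16 + 15 \left(1 - 15\right)\right)} = \sqrt{\left(-5 + 5\right) - -194} = \sqrt{0 + \left(210 - 16\right)} = \sqrt{0 + 194} = \sqrt{194}$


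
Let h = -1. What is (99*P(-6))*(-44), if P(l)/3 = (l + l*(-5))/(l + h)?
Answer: 313632/7 ≈ 44805.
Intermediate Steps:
P(l) = -12*l/(-1 + l) (P(l) = 3*((l + l*(-5))/(l - 1)) = 3*((l - 5*l)/(-1 + l)) = 3*((-4*l)/(-1 + l)) = 3*(-4*l/(-1 + l)) = -12*l/(-1 + l))
(99*P(-6))*(-44) = (99*(-12*(-6)/(-1 - 6)))*(-44) = (99*(-12*(-6)/(-7)))*(-44) = (99*(-12*(-6)*(-⅐)))*(-44) = (99*(-72/7))*(-44) = -7128/7*(-44) = 313632/7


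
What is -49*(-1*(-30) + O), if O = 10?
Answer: -1960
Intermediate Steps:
-49*(-1*(-30) + O) = -49*(-1*(-30) + 10) = -49*(30 + 10) = -49*40 = -1960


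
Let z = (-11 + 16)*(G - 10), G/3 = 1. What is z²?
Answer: 1225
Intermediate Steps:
G = 3 (G = 3*1 = 3)
z = -35 (z = (-11 + 16)*(3 - 10) = 5*(-7) = -35)
z² = (-35)² = 1225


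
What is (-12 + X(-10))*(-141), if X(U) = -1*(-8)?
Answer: 564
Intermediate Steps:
X(U) = 8
(-12 + X(-10))*(-141) = (-12 + 8)*(-141) = -4*(-141) = 564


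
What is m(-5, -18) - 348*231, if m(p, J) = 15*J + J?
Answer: -80676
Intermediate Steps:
m(p, J) = 16*J
m(-5, -18) - 348*231 = 16*(-18) - 348*231 = -288 - 80388 = -80676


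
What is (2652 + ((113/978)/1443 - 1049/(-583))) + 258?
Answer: 2395715219945/822761082 ≈ 2911.8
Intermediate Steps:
(2652 + ((113/978)/1443 - 1049/(-583))) + 258 = (2652 + ((113*(1/978))*(1/1443) - 1049*(-1/583))) + 258 = (2652 + ((113/978)*(1/1443) + 1049/583)) + 258 = (2652 + (113/1411254 + 1049/583)) + 258 = (2652 + 1480471325/822761082) + 258 = 2183442860789/822761082 + 258 = 2395715219945/822761082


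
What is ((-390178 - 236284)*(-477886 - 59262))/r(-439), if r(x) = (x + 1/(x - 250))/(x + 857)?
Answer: -12114185299238594/37809 ≈ -3.2040e+11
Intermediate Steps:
r(x) = (x + 1/(-250 + x))/(857 + x)
((-390178 - 236284)*(-477886 - 59262))/r(-439) = ((-390178 - 236284)*(-477886 - 59262))/(((1 + (-439)² - 250*(-439))/(-214250 + (-439)² + 607*(-439)))) = (-626462*(-537148))/(((1 + 192721 + 109750)/(-214250 + 192721 - 266473))) = 336502810376/((302472/(-288002))) = 336502810376/((-1/288002*302472)) = 336502810376/(-151236/144001) = 336502810376*(-144001/151236) = -12114185299238594/37809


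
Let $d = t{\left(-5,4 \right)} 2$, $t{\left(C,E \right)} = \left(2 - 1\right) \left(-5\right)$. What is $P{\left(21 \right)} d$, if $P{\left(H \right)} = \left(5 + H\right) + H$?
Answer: $-470$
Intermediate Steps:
$t{\left(C,E \right)} = -5$ ($t{\left(C,E \right)} = 1 \left(-5\right) = -5$)
$P{\left(H \right)} = 5 + 2 H$
$d = -10$ ($d = \left(-5\right) 2 = -10$)
$P{\left(21 \right)} d = \left(5 + 2 \cdot 21\right) \left(-10\right) = \left(5 + 42\right) \left(-10\right) = 47 \left(-10\right) = -470$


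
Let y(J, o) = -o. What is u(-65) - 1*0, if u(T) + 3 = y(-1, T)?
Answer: 62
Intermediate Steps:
u(T) = -3 - T
u(-65) - 1*0 = (-3 - 1*(-65)) - 1*0 = (-3 + 65) + 0 = 62 + 0 = 62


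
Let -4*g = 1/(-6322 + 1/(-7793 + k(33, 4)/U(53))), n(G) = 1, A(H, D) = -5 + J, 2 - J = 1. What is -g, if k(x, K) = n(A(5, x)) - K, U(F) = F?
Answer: -103258/2611188357 ≈ -3.9544e-5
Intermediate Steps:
J = 1 (J = 2 - 1*1 = 2 - 1 = 1)
A(H, D) = -4 (A(H, D) = -5 + 1 = -4)
k(x, K) = 1 - K
g = 103258/2611188357 (g = -1/(4*(-6322 + 1/(-7793 + (1 - 1*4)/53))) = -1/(4*(-6322 + 1/(-7793 + (1 - 4)*(1/53)))) = -1/(4*(-6322 + 1/(-7793 - 3*1/53))) = -1/(4*(-6322 + 1/(-7793 - 3/53))) = -1/(4*(-6322 + 1/(-413032/53))) = -1/(4*(-6322 - 53/413032)) = -1/(4*(-2611188357/413032)) = -¼*(-413032/2611188357) = 103258/2611188357 ≈ 3.9544e-5)
-g = -1*103258/2611188357 = -103258/2611188357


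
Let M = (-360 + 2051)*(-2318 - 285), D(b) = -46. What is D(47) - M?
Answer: 4401627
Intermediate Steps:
M = -4401673 (M = 1691*(-2603) = -4401673)
D(47) - M = -46 - 1*(-4401673) = -46 + 4401673 = 4401627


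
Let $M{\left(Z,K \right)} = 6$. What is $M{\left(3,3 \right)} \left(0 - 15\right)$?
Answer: $-90$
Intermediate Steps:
$M{\left(3,3 \right)} \left(0 - 15\right) = 6 \left(0 - 15\right) = 6 \left(-15\right) = -90$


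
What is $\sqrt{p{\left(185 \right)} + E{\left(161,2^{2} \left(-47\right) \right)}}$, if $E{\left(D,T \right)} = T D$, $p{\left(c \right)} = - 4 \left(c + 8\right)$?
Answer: $8 i \sqrt{485} \approx 176.18 i$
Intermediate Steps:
$p{\left(c \right)} = -32 - 4 c$ ($p{\left(c \right)} = - 4 \left(8 + c\right) = -32 - 4 c$)
$E{\left(D,T \right)} = D T$
$\sqrt{p{\left(185 \right)} + E{\left(161,2^{2} \left(-47\right) \right)}} = \sqrt{\left(-32 - 740\right) + 161 \cdot 2^{2} \left(-47\right)} = \sqrt{\left(-32 - 740\right) + 161 \cdot 4 \left(-47\right)} = \sqrt{-772 + 161 \left(-188\right)} = \sqrt{-772 - 30268} = \sqrt{-31040} = 8 i \sqrt{485}$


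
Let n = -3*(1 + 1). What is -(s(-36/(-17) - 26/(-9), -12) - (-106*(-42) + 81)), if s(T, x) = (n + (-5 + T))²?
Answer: 105272108/23409 ≈ 4497.1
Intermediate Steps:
n = -6 (n = -3*2 = -6)
s(T, x) = (-11 + T)² (s(T, x) = (-6 + (-5 + T))² = (-11 + T)²)
-(s(-36/(-17) - 26/(-9), -12) - (-106*(-42) + 81)) = -((-11 + (-36/(-17) - 26/(-9)))² - (-106*(-42) + 81)) = -((-11 + (-36*(-1/17) - 26*(-⅑)))² - (4452 + 81)) = -((-11 + (36/17 + 26/9))² - 1*4533) = -((-11 + 766/153)² - 4533) = -((-917/153)² - 4533) = -(840889/23409 - 4533) = -1*(-105272108/23409) = 105272108/23409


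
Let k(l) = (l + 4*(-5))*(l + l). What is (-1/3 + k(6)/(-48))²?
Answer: 361/36 ≈ 10.028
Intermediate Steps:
k(l) = 2*l*(-20 + l) (k(l) = (l - 20)*(2*l) = (-20 + l)*(2*l) = 2*l*(-20 + l))
(-1/3 + k(6)/(-48))² = (-1/3 + (2*6*(-20 + 6))/(-48))² = (-1*⅓ + (2*6*(-14))*(-1/48))² = (-⅓ - 168*(-1/48))² = (-⅓ + 7/2)² = (19/6)² = 361/36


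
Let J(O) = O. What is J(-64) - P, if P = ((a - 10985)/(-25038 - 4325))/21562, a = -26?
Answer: -40520011395/633125006 ≈ -64.000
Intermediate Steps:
P = 11011/633125006 (P = ((-26 - 10985)/(-25038 - 4325))/21562 = -11011/(-29363)*(1/21562) = -11011*(-1/29363)*(1/21562) = (11011/29363)*(1/21562) = 11011/633125006 ≈ 1.7392e-5)
J(-64) - P = -64 - 1*11011/633125006 = -64 - 11011/633125006 = -40520011395/633125006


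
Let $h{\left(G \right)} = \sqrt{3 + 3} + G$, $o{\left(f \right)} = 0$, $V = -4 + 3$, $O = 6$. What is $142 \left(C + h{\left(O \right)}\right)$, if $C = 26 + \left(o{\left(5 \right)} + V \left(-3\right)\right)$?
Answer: $4970 + 142 \sqrt{6} \approx 5317.8$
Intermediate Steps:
$V = -1$
$h{\left(G \right)} = G + \sqrt{6}$ ($h{\left(G \right)} = \sqrt{6} + G = G + \sqrt{6}$)
$C = 29$ ($C = 26 + \left(0 - -3\right) = 26 + \left(0 + 3\right) = 26 + 3 = 29$)
$142 \left(C + h{\left(O \right)}\right) = 142 \left(29 + \left(6 + \sqrt{6}\right)\right) = 142 \left(35 + \sqrt{6}\right) = 4970 + 142 \sqrt{6}$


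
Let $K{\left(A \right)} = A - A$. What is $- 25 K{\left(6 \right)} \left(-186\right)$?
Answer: $0$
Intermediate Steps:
$K{\left(A \right)} = 0$
$- 25 K{\left(6 \right)} \left(-186\right) = \left(-25\right) 0 \left(-186\right) = 0 \left(-186\right) = 0$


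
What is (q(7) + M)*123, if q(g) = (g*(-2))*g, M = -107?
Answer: -25215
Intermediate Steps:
q(g) = -2*g² (q(g) = (-2*g)*g = -2*g²)
(q(7) + M)*123 = (-2*7² - 107)*123 = (-2*49 - 107)*123 = (-98 - 107)*123 = -205*123 = -25215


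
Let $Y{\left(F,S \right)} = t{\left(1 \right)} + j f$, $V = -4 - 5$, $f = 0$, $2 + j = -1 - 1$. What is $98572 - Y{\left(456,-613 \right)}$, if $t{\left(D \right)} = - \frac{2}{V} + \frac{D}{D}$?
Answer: $\frac{887137}{9} \approx 98571.0$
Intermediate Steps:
$j = -4$ ($j = -2 - 2 = -4$)
$V = -9$ ($V = -4 - 5 = -9$)
$t{\left(D \right)} = \frac{11}{9}$ ($t{\left(D \right)} = - \frac{2}{-9} + \frac{D}{D} = \left(-2\right) \left(- \frac{1}{9}\right) + 1 = \frac{2}{9} + 1 = \frac{11}{9}$)
$Y{\left(F,S \right)} = \frac{11}{9}$ ($Y{\left(F,S \right)} = \frac{11}{9} - 0 = \frac{11}{9} + 0 = \frac{11}{9}$)
$98572 - Y{\left(456,-613 \right)} = 98572 - \frac{11}{9} = \frac{887137}{9}$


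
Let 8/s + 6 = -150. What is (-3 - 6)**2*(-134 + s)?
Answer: -141156/13 ≈ -10858.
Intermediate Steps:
s = -2/39 (s = 8/(-6 - 150) = 8/(-156) = 8*(-1/156) = -2/39 ≈ -0.051282)
(-3 - 6)**2*(-134 + s) = (-3 - 6)**2*(-134 - 2/39) = (-9)**2*(-5228/39) = 81*(-5228/39) = -141156/13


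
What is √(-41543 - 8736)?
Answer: I*√50279 ≈ 224.23*I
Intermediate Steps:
√(-41543 - 8736) = √(-50279) = I*√50279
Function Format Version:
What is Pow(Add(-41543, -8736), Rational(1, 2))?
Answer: Mul(I, Pow(50279, Rational(1, 2))) ≈ Mul(224.23, I)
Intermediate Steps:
Pow(Add(-41543, -8736), Rational(1, 2)) = Pow(-50279, Rational(1, 2)) = Mul(I, Pow(50279, Rational(1, 2)))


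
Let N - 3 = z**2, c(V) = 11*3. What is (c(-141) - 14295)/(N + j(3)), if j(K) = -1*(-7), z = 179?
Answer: -14262/32051 ≈ -0.44498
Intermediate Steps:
j(K) = 7
c(V) = 33
N = 32044 (N = 3 + 179**2 = 3 + 32041 = 32044)
(c(-141) - 14295)/(N + j(3)) = (33 - 14295)/(32044 + 7) = -14262/32051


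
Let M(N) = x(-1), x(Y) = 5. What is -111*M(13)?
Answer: -555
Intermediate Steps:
M(N) = 5
-111*M(13) = -111*5 = -555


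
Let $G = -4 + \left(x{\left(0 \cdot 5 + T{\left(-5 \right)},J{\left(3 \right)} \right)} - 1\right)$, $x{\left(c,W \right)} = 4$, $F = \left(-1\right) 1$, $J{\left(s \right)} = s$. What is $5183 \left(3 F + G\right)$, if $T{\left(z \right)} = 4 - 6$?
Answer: $-20732$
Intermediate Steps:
$T{\left(z \right)} = -2$ ($T{\left(z \right)} = 4 - 6 = -2$)
$F = -1$
$G = -1$ ($G = -4 + \left(4 - 1\right) = -4 + 3 = -1$)
$5183 \left(3 F + G\right) = 5183 \left(3 \left(-1\right) - 1\right) = 5183 \left(-3 - 1\right) = 5183 \left(-4\right) = -20732$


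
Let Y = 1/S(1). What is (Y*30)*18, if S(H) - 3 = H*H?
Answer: 135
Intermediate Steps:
S(H) = 3 + H**2 (S(H) = 3 + H*H = 3 + H**2)
Y = 1/4 (Y = 1/(3 + 1**2) = 1/(3 + 1) = 1/4 ≈ 0.25000)
(Y*30)*18 = ((1/4)*30)*18 = (15/2)*18 = 135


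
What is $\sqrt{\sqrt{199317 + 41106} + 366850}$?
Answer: $\sqrt{366850 + \sqrt{240423}} \approx 606.09$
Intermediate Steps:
$\sqrt{\sqrt{199317 + 41106} + 366850} = \sqrt{\sqrt{240423} + 366850} = \sqrt{366850 + \sqrt{240423}}$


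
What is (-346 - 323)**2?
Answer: 447561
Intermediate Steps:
(-346 - 323)**2 = (-669)**2 = 447561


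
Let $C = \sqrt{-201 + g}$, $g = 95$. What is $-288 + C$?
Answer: $-288 + i \sqrt{106} \approx -288.0 + 10.296 i$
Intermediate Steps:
$C = i \sqrt{106}$ ($C = \sqrt{-201 + 95} = \sqrt{-106} = i \sqrt{106} \approx 10.296 i$)
$-288 + C = -288 + i \sqrt{106}$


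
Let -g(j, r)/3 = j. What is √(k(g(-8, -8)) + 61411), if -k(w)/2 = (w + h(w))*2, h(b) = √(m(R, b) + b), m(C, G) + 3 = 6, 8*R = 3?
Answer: √(61315 - 12*√3) ≈ 247.58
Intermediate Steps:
R = 3/8 (R = (⅛)*3 = 3/8 ≈ 0.37500)
m(C, G) = 3 (m(C, G) = -3 + 6 = 3)
g(j, r) = -3*j
h(b) = √(3 + b)
k(w) = -4*w - 4*√(3 + w) (k(w) = -2*(w + √(3 + w))*2 = -2*(2*w + 2*√(3 + w)) = -4*w - 4*√(3 + w))
√(k(g(-8, -8)) + 61411) = √((-(-12)*(-8) - 4*√(3 - 3*(-8))) + 61411) = √((-4*24 - 4*√(3 + 24)) + 61411) = √((-96 - 12*√3) + 61411) = √(61315 - 12*√3)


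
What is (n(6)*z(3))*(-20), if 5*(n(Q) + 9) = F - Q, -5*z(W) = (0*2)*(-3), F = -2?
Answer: 0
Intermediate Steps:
z(W) = 0 (z(W) = -0*2*(-3)/5 = -0*(-3) = -⅕*0 = 0)
n(Q) = -47/5 - Q/5 (n(Q) = -9 + (-2 - Q)/5 = -9 + (-⅖ - Q/5) = -47/5 - Q/5)
(n(6)*z(3))*(-20) = ((-47/5 - ⅕*6)*0)*(-20) = ((-47/5 - 6/5)*0)*(-20) = -53/5*0*(-20) = 0*(-20) = 0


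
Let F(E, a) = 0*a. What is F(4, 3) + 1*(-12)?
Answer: -12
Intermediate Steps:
F(E, a) = 0
F(4, 3) + 1*(-12) = 0 + 1*(-12) = 0 - 12 = -12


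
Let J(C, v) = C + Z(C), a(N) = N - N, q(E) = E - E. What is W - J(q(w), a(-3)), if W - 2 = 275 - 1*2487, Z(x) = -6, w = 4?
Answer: -2204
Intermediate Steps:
W = -2210 (W = 2 + (275 - 1*2487) = 2 + (275 - 2487) = 2 - 2212 = -2210)
q(E) = 0
a(N) = 0
J(C, v) = -6 + C (J(C, v) = C - 6 = -6 + C)
W - J(q(w), a(-3)) = -2210 - (-6 + 0) = -2210 - 1*(-6) = -2210 + 6 = -2204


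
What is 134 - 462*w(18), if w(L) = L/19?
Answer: -5770/19 ≈ -303.68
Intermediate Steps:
w(L) = L/19 (w(L) = L*(1/19) = L/19)
134 - 462*w(18) = 134 - 462*18/19 = 134 - 8316/19 = -5770/19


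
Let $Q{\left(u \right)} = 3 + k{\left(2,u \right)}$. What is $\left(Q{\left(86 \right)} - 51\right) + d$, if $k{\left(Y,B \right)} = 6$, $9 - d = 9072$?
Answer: $-9105$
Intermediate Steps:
$d = -9063$ ($d = 9 - 9072 = -9063$)
$Q{\left(u \right)} = 9$ ($Q{\left(u \right)} = 3 + 6 = 9$)
$\left(Q{\left(86 \right)} - 51\right) + d = \left(9 - 51\right) - 9063 = -42 - 9063 = -9105$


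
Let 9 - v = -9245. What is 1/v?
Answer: 1/9254 ≈ 0.00010806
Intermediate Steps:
v = 9254 (v = 9 - 1*(-9245) = 9 + 9245 = 9254)
1/v = 1/9254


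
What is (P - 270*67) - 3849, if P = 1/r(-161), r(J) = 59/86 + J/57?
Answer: -229991439/10483 ≈ -21939.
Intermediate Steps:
r(J) = 59/86 + J/57 (r(J) = 59*(1/86) + J*(1/57) = 59/86 + J/57)
P = -4902/10483 (P = 1/(59/86 + (1/57)*(-161)) = 1/(59/86 - 161/57) = 1/(-10483/4902) = -4902/10483 ≈ -0.46761)
(P - 270*67) - 3849 = (-4902/10483 - 270*67) - 3849 = (-4902/10483 - 18090) - 3849 = -189642372/10483 - 3849 = -229991439/10483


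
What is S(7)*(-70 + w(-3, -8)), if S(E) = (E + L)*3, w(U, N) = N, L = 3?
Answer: -2340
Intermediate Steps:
S(E) = 9 + 3*E (S(E) = (E + 3)*3 = (3 + E)*3 = 9 + 3*E)
S(7)*(-70 + w(-3, -8)) = (9 + 3*7)*(-70 - 8) = (9 + 21)*(-78) = 30*(-78) = -2340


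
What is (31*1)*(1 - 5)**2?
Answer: 496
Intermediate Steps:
(31*1)*(1 - 5)**2 = 31*(-4)**2 = 31*16 = 496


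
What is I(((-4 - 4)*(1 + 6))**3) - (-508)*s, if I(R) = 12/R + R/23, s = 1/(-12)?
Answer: -23258978383/3029376 ≈ -7677.8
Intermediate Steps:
s = -1/12 ≈ -0.083333
I(R) = 12/R + R/23 (I(R) = 12/R + R*(1/23) = 12/R + R/23)
I(((-4 - 4)*(1 + 6))**3) - (-508)*s = (12/(((-4 - 4)*(1 + 6))**3) + ((-4 - 4)*(1 + 6))**3/23) - (-508)*(-1)/12 = (12/((-8*7)**3) + (-8*7)**3/23) - 1*127/3 = (12/((-56)**3) + (1/23)*(-56)**3) - 127/3 = (12/(-175616) + (1/23)*(-175616)) - 127/3 = (12*(-1/175616) - 175616/23) - 127/3 = (-3/43904 - 175616/23) - 127/3 = -7710244933/1009792 - 127/3 = -23258978383/3029376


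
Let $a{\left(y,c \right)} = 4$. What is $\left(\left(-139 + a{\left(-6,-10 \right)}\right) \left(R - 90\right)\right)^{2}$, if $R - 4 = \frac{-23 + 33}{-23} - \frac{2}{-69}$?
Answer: $\frac{71979524100}{529} \approx 1.3607 \cdot 10^{8}$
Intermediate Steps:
$R = \frac{248}{69}$ ($R = 4 + \left(\frac{-23 + 33}{-23} - \frac{2}{-69}\right) = 4 + \left(10 \left(- \frac{1}{23}\right) - - \frac{2}{69}\right) = 4 + \left(- \frac{10}{23} + \frac{2}{69}\right) = 4 - \frac{28}{69} = \frac{248}{69} \approx 3.5942$)
$\left(\left(-139 + a{\left(-6,-10 \right)}\right) \left(R - 90\right)\right)^{2} = \left(\left(-139 + 4\right) \left(\frac{248}{69} - 90\right)\right)^{2} = \left(\left(-135\right) \left(- \frac{5962}{69}\right)\right)^{2} = \left(\frac{268290}{23}\right)^{2} = \frac{71979524100}{529}$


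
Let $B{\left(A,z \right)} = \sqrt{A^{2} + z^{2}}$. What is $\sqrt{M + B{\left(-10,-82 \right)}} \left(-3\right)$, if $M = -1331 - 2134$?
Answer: $- 3 i \sqrt{3465 - 2 \sqrt{1706}} \approx - 174.48 i$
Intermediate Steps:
$M = -3465$
$\sqrt{M + B{\left(-10,-82 \right)}} \left(-3\right) = \sqrt{-3465 + \sqrt{\left(-10\right)^{2} + \left(-82\right)^{2}}} \left(-3\right) = \sqrt{-3465 + \sqrt{100 + 6724}} \left(-3\right) = \sqrt{-3465 + \sqrt{6824}} \left(-3\right) = \sqrt{-3465 + 2 \sqrt{1706}} \left(-3\right) = - 3 \sqrt{-3465 + 2 \sqrt{1706}}$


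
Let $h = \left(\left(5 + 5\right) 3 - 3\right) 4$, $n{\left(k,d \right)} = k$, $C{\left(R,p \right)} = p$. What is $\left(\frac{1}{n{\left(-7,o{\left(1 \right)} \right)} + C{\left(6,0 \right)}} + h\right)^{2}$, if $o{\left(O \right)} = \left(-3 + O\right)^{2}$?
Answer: $\frac{570025}{49} \approx 11633.0$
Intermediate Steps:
$h = 108$ ($h = \left(10 \cdot 3 - 3\right) 4 = \left(30 - 3\right) 4 = 27 \cdot 4 = 108$)
$\left(\frac{1}{n{\left(-7,o{\left(1 \right)} \right)} + C{\left(6,0 \right)}} + h\right)^{2} = \left(\frac{1}{-7 + 0} + 108\right)^{2} = \left(\frac{1}{-7} + 108\right)^{2} = \left(- \frac{1}{7} + 108\right)^{2} = \left(\frac{755}{7}\right)^{2} = \frac{570025}{49}$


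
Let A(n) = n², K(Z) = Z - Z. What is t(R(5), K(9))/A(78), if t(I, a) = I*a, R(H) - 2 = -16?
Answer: 0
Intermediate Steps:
K(Z) = 0
R(H) = -14 (R(H) = 2 - 16 = -14)
t(R(5), K(9))/A(78) = (-14*0)/(78²) = 0/6084 = 0*(1/6084) = 0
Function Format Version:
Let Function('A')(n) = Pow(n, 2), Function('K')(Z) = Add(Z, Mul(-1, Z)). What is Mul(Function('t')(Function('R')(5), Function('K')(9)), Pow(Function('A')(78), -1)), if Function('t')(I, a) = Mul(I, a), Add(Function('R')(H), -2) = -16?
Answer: 0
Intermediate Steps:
Function('K')(Z) = 0
Function('R')(H) = -14 (Function('R')(H) = Add(2, -16) = -14)
Mul(Function('t')(Function('R')(5), Function('K')(9)), Pow(Function('A')(78), -1)) = Mul(Mul(-14, 0), Pow(Pow(78, 2), -1)) = Mul(0, Pow(6084, -1)) = Mul(0, Rational(1, 6084)) = 0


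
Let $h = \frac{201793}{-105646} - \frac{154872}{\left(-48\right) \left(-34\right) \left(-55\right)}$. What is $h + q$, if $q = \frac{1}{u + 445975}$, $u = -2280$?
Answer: $- \frac{647539943529}{3506220227356} \approx -0.18468$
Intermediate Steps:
$h = - \frac{36486091}{197558020}$ ($h = 201793 \left(- \frac{1}{105646}\right) - \frac{154872}{1632 \left(-55\right)} = - \frac{201793}{105646} - \frac{154872}{-89760} = - \frac{201793}{105646} - - \frac{6453}{3740} = - \frac{201793}{105646} + \frac{6453}{3740} = - \frac{36486091}{197558020} \approx -0.18469$)
$q = \frac{1}{443695}$ ($q = \frac{1}{-2280 + 445975} = \frac{1}{443695} \approx 2.2538 \cdot 10^{-6}$)
$h + q = - \frac{36486091}{197558020} + \frac{1}{443695} = - \frac{647539943529}{3506220227356}$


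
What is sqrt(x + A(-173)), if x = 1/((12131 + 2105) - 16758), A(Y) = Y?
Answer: I*sqrt(1100366254)/2522 ≈ 13.153*I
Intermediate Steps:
x = -1/2522 (x = 1/(14236 - 16758) = 1/(-2522) = -1/2522 ≈ -0.00039651)
sqrt(x + A(-173)) = sqrt(-1/2522 - 173) = sqrt(-436307/2522) = I*sqrt(1100366254)/2522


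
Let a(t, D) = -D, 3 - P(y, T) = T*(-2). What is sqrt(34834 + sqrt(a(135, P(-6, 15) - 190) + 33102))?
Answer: sqrt(34834 + sqrt(33259)) ≈ 187.13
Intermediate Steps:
P(y, T) = 3 + 2*T (P(y, T) = 3 - T*(-2) = 3 - (-2)*T = 3 + 2*T)
sqrt(34834 + sqrt(a(135, P(-6, 15) - 190) + 33102)) = sqrt(34834 + sqrt(-((3 + 2*15) - 190) + 33102)) = sqrt(34834 + sqrt(-((3 + 30) - 190) + 33102)) = sqrt(34834 + sqrt(-(33 - 190) + 33102)) = sqrt(34834 + sqrt(-1*(-157) + 33102)) = sqrt(34834 + sqrt(157 + 33102)) = sqrt(34834 + sqrt(33259))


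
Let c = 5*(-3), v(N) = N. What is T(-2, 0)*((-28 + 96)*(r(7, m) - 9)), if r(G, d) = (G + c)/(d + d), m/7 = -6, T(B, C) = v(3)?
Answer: -12716/7 ≈ -1816.6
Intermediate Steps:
T(B, C) = 3
c = -15
m = -42 (m = 7*(-6) = -42)
r(G, d) = (-15 + G)/(2*d) (r(G, d) = (G - 15)/(d + d) = (-15 + G)/((2*d)) = (-15 + G)*(1/(2*d)) = (-15 + G)/(2*d))
T(-2, 0)*((-28 + 96)*(r(7, m) - 9)) = 3*((-28 + 96)*((½)*(-15 + 7)/(-42) - 9)) = 3*(68*((½)*(-1/42)*(-8) - 9)) = 3*(68*(2/21 - 9)) = 3*(68*(-187/21)) = 3*(-12716/21) = -12716/7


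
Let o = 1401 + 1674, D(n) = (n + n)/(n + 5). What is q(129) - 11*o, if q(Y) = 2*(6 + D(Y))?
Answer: -2265213/67 ≈ -33809.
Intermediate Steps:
D(n) = 2*n/(5 + n) (D(n) = (2*n)/(5 + n) = 2*n/(5 + n))
o = 3075
q(Y) = 12 + 4*Y/(5 + Y) (q(Y) = 2*(6 + 2*Y/(5 + Y)) = 12 + 4*Y/(5 + Y))
q(129) - 11*o = 4*(15 + 4*129)/(5 + 129) - 11*3075 = 4*(15 + 516)/134 - 1*33825 = 4*(1/134)*531 - 33825 = 1062/67 - 33825 = -2265213/67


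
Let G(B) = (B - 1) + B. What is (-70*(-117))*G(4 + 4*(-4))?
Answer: -204750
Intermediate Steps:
G(B) = -1 + 2*B (G(B) = (-1 + B) + B = -1 + 2*B)
(-70*(-117))*G(4 + 4*(-4)) = (-70*(-117))*(-1 + 2*(4 + 4*(-4))) = 8190*(-1 + 2*(4 - 16)) = 8190*(-1 + 2*(-12)) = 8190*(-1 - 24) = 8190*(-25) = -204750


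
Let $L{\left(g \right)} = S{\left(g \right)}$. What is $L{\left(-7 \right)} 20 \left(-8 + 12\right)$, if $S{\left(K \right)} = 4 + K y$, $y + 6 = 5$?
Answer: $880$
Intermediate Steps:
$y = -1$ ($y = -6 + 5 = -1$)
$S{\left(K \right)} = 4 - K$ ($S{\left(K \right)} = 4 + K \left(-1\right) = 4 - K$)
$L{\left(g \right)} = 4 - g$
$L{\left(-7 \right)} 20 \left(-8 + 12\right) = \left(4 - -7\right) 20 \left(-8 + 12\right) = \left(4 + 7\right) 20 \cdot 4 = 11 \cdot 80 = 880$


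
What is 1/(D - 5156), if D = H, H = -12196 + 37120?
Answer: 1/19768 ≈ 5.0587e-5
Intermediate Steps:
H = 24924
D = 24924
1/(D - 5156) = 1/(24924 - 5156) = 1/19768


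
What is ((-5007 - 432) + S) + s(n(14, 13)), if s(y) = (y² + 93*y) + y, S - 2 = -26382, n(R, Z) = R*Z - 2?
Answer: 17501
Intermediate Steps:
n(R, Z) = -2 + R*Z
S = -26380 (S = 2 - 26382 = -26380)
s(y) = y² + 94*y
((-5007 - 432) + S) + s(n(14, 13)) = ((-5007 - 432) - 26380) + (-2 + 14*13)*(94 + (-2 + 14*13)) = (-5439 - 26380) + (-2 + 182)*(94 + (-2 + 182)) = -31819 + 180*(94 + 180) = -31819 + 180*274 = -31819 + 49320 = 17501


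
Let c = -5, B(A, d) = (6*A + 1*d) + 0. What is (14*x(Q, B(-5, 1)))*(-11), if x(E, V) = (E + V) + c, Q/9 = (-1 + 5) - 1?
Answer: 1078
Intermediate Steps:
Q = 27 (Q = 9*((-1 + 5) - 1) = 9*(4 - 1) = 9*3 = 27)
B(A, d) = d + 6*A (B(A, d) = (6*A + d) + 0 = (d + 6*A) + 0 = d + 6*A)
x(E, V) = -5 + E + V (x(E, V) = (E + V) - 5 = -5 + E + V)
(14*x(Q, B(-5, 1)))*(-11) = (14*(-5 + 27 + (1 + 6*(-5))))*(-11) = (14*(-5 + 27 + (1 - 30)))*(-11) = (14*(-5 + 27 - 29))*(-11) = (14*(-7))*(-11) = -98*(-11) = 1078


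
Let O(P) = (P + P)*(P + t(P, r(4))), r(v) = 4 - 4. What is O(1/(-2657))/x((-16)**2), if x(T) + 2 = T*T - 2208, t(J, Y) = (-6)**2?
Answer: -95651/223529666287 ≈ -4.2791e-7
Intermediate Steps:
r(v) = 0
t(J, Y) = 36
O(P) = 2*P*(36 + P) (O(P) = (P + P)*(P + 36) = (2*P)*(36 + P) = 2*P*(36 + P))
x(T) = -2210 + T**2 (x(T) = -2 + (T*T - 2208) = -2 + (T**2 - 2208) = -2 + (-2208 + T**2) = -2210 + T**2)
O(1/(-2657))/x((-16)**2) = (2*(36 + 1/(-2657))/(-2657))/(-2210 + ((-16)**2)**2) = (2*(-1/2657)*(36 - 1/2657))/(-2210 + 256**2) = (2*(-1/2657)*(95651/2657))/(-2210 + 65536) = -191302/7059649/63326 = -191302/7059649*1/63326 = -95651/223529666287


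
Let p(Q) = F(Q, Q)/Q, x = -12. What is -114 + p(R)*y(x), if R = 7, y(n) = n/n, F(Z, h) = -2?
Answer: -800/7 ≈ -114.29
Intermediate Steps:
y(n) = 1
p(Q) = -2/Q
-114 + p(R)*y(x) = -114 - 2/7*1 = -114 - 2/7 = -800/7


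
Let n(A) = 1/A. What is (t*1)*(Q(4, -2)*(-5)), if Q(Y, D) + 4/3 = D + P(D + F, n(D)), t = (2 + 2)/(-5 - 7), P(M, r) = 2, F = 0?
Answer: -20/9 ≈ -2.2222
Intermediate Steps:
t = -⅓ (t = 4/(-12) = 4*(-1/12) = -⅓ ≈ -0.33333)
Q(Y, D) = ⅔ + D (Q(Y, D) = -4/3 + (D + 2) = -4/3 + (2 + D) = ⅔ + D)
(t*1)*(Q(4, -2)*(-5)) = (-⅓*1)*((⅔ - 2)*(-5)) = -(-4)*(-5)/9 = -⅓*20/3 = -20/9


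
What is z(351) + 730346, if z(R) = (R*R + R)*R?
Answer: 44097098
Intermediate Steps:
z(R) = R*(R + R²) (z(R) = (R² + R)*R = (R + R²)*R = R*(R + R²))
z(351) + 730346 = 351²*(1 + 351) + 730346 = 123201*352 + 730346 = 43366752 + 730346 = 44097098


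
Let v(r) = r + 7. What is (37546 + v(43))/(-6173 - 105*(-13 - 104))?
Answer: 9399/1528 ≈ 6.1512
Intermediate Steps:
v(r) = 7 + r
(37546 + v(43))/(-6173 - 105*(-13 - 104)) = (37546 + (7 + 43))/(-6173 - 105*(-13 - 104)) = (37546 + 50)/(-6173 - 105*(-117)) = 37596/(-6173 + 12285) = 37596/6112 = 37596*(1/6112) = 9399/1528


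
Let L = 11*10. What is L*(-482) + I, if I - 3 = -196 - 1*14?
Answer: -53227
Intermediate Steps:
L = 110
I = -207 (I = 3 + (-196 - 1*14) = 3 + (-196 - 14) = 3 - 210 = -207)
L*(-482) + I = 110*(-482) - 207 = -53020 - 207 = -53227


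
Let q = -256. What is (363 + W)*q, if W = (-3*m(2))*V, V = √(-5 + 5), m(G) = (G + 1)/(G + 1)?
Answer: -92928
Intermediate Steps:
m(G) = 1 (m(G) = (1 + G)/(1 + G) = 1)
V = 0 (V = √0 = 0)
W = 0 (W = -3*1*0 = -3*0 = 0)
(363 + W)*q = (363 + 0)*(-256) = 363*(-256) = -92928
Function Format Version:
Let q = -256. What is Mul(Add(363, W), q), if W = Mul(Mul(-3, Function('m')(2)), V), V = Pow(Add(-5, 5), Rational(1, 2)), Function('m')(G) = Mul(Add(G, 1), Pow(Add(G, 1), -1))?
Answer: -92928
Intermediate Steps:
Function('m')(G) = 1 (Function('m')(G) = Mul(Add(1, G), Pow(Add(1, G), -1)) = 1)
V = 0 (V = Pow(0, Rational(1, 2)) = 0)
W = 0 (W = Mul(Mul(-3, 1), 0) = Mul(-3, 0) = 0)
Mul(Add(363, W), q) = Mul(Add(363, 0), -256) = Mul(363, -256) = -92928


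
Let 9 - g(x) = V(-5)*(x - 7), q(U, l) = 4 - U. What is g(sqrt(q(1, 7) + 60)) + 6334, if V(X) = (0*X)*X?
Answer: 6343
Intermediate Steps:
V(X) = 0 (V(X) = 0*X = 0)
g(x) = 9 (g(x) = 9 - 0*(x - 7) = 9 - 0*(-7 + x) = 9 - 1*0 = 9 + 0 = 9)
g(sqrt(q(1, 7) + 60)) + 6334 = 9 + 6334 = 6343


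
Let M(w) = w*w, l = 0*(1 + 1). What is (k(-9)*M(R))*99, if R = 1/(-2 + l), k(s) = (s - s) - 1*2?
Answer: -99/2 ≈ -49.500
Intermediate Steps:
l = 0 (l = 0*2 = 0)
k(s) = -2 (k(s) = 0 - 2 = -2)
R = -½ (R = 1/(-2 + 0) = 1/(-2) = -½ ≈ -0.50000)
M(w) = w²
(k(-9)*M(R))*99 = -2*(-½)²*99 = -2*¼*99 = -½*99 = -99/2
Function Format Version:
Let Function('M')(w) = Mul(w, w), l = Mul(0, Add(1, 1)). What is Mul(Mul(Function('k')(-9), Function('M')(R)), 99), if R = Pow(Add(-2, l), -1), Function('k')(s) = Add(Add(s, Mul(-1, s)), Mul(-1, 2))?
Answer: Rational(-99, 2) ≈ -49.500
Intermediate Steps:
l = 0 (l = Mul(0, 2) = 0)
Function('k')(s) = -2 (Function('k')(s) = Add(0, -2) = -2)
R = Rational(-1, 2) (R = Pow(Add(-2, 0), -1) = Pow(-2, -1) = Rational(-1, 2) ≈ -0.50000)
Function('M')(w) = Pow(w, 2)
Mul(Mul(Function('k')(-9), Function('M')(R)), 99) = Mul(Mul(-2, Pow(Rational(-1, 2), 2)), 99) = Mul(Mul(-2, Rational(1, 4)), 99) = Mul(Rational(-1, 2), 99) = Rational(-99, 2)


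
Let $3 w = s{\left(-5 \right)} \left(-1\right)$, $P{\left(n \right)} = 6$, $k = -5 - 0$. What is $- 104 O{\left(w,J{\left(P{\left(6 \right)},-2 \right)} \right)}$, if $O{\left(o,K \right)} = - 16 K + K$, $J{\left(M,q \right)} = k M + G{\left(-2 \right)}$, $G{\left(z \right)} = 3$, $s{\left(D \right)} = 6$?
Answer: $-42120$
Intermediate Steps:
$k = -5$ ($k = -5 + 0 = -5$)
$J{\left(M,q \right)} = 3 - 5 M$ ($J{\left(M,q \right)} = - 5 M + 3 = 3 - 5 M$)
$w = -2$ ($w = \frac{6 \left(-1\right)}{3} = \frac{1}{3} \left(-6\right) = -2$)
$O{\left(o,K \right)} = - 15 K$
$- 104 O{\left(w,J{\left(P{\left(6 \right)},-2 \right)} \right)} = - 104 \left(- 15 \left(3 - 30\right)\right) = - 104 \left(\left(-15\right) \left(-27\right)\right) = \left(-104\right) 405 = -42120$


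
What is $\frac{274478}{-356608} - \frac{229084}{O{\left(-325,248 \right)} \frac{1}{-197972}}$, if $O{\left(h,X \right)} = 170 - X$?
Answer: $- \frac{4043240913106817}{6953856} \approx -5.8144 \cdot 10^{8}$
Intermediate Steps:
$\frac{274478}{-356608} - \frac{229084}{O{\left(-325,248 \right)} \frac{1}{-197972}} = \frac{274478}{-356608} - \frac{229084}{\left(170 - 248\right) \frac{1}{-197972}} = 274478 \left(- \frac{1}{356608}\right) - \frac{229084}{\left(170 - 248\right) \left(- \frac{1}{197972}\right)} = - \frac{137239}{178304} - \frac{229084}{\left(-78\right) \left(- \frac{1}{197972}\right)} = - \frac{137239}{178304} - \frac{229084}{\frac{39}{98986}} = - \frac{137239}{178304} - \frac{22676108824}{39} = - \frac{4043240913106817}{6953856}$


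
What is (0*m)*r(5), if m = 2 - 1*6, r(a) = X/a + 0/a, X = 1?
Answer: 0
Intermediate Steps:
r(a) = 1/a (r(a) = 1/a + 0/a = 1/a + 0 = 1/a)
m = -4 (m = 2 - 6 = -4)
(0*m)*r(5) = (0*(-4))/5 = 0*(1/5) = 0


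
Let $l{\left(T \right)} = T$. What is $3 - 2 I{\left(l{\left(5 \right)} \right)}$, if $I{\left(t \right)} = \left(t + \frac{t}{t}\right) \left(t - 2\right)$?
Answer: $-33$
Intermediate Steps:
$I{\left(t \right)} = \left(1 + t\right) \left(-2 + t\right)$ ($I{\left(t \right)} = \left(t + 1\right) \left(-2 + t\right) = \left(1 + t\right) \left(-2 + t\right)$)
$3 - 2 I{\left(l{\left(5 \right)} \right)} = 3 - 2 \left(-2 + 5^{2} - 5\right) = 3 - 2 \left(-2 + 25 - 5\right) = 3 - 36 = -33$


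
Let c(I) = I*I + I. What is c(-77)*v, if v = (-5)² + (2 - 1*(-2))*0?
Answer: 146300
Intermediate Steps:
c(I) = I + I² (c(I) = I² + I = I + I²)
v = 25 (v = 25 + (2 + 2)*0 = 25 + 4*0 = 25 + 0 = 25)
c(-77)*v = -77*(1 - 77)*25 = -77*(-76)*25 = 5852*25 = 146300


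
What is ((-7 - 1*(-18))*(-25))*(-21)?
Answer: 5775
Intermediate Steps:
((-7 - 1*(-18))*(-25))*(-21) = ((-7 + 18)*(-25))*(-21) = (11*(-25))*(-21) = -275*(-21) = 5775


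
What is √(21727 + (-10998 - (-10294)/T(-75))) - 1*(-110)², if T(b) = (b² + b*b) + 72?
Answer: -12100 + 8*√596980126/1887 ≈ -11996.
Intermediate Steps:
T(b) = 72 + 2*b² (T(b) = (b² + b²) + 72 = 2*b² + 72 = 72 + 2*b²)
√(21727 + (-10998 - (-10294)/T(-75))) - 1*(-110)² = √(21727 + (-10998 - (-10294)/(72 + 2*(-75)²))) - 1*(-110)² = √(21727 + (-10998 - (-10294)/(72 + 2*5625))) - 1*12100 = √(21727 + (-10998 - (-10294)/(72 + 11250))) - 12100 = √(21727 + (-10998 - (-10294)/11322)) - 12100 = √(21727 + (-10998 - 1*(-5147/5661))) - 12100 = √(21727 + (-10998 + 5147/5661)) - 12100 = √(21727 - 62254531/5661) - 12100 = √(60742016/5661) - 12100 = 8*√596980126/1887 - 12100 = -12100 + 8*√596980126/1887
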